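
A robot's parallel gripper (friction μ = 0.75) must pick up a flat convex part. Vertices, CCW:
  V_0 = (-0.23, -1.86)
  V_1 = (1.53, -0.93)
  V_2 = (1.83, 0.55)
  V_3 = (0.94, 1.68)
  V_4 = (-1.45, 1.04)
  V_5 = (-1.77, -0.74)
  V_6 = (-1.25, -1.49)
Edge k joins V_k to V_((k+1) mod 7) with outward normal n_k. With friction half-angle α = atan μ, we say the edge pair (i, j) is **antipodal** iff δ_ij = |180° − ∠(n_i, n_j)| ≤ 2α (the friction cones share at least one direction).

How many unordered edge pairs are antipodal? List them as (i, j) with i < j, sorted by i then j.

count = 10; pairs: (0,3), (0,4), (1,3), (1,4), (1,5), (2,4), (2,5), (2,6), (3,5), (3,6)

α = atan 0.75 = 36.87°;  2α = 73.74°
n_0 = (+0.4672, -0.8842)
n_1 = (+0.9801, -0.1987)
n_2 = (+0.7856, +0.6187)
n_3 = (-0.2587, +0.9660)
n_4 = (-0.9842, +0.1769)
n_5 = (-0.8218, -0.5698)
n_6 = (-0.3410, -0.9401)
  (0,1): δ = 129.31°  ·
  (0,2): δ = 79.63°  ·
  (0,3): δ = 12.86°  ✓
  (0,4): δ = 51.96°  ✓
  (0,5): δ = 96.88°  ·
  (0,6): δ = 132.21°  ·
  (1,2): δ = 130.32°  ·
  (1,3): δ = 63.55°  ✓
  (1,4): δ = 1.27°  ✓
  (1,5): δ = 46.19°  ✓
  (1,6): δ = 81.52°  ·
  (2,3): δ = 113.23°  ·
  (2,4): δ = 48.42°  ✓
  (2,5): δ = 3.49°  ✓
  (2,6): δ = 31.84°  ✓
  (3,4): δ = 115.18°  ·
  (3,5): δ = 70.26°  ✓
  (3,6): δ = 34.93°  ✓
  (4,5): δ = 135.07°  ·
  (4,6): δ = 99.75°  ·
  (5,6): δ = 144.67°  ·
antipodal pairs: 10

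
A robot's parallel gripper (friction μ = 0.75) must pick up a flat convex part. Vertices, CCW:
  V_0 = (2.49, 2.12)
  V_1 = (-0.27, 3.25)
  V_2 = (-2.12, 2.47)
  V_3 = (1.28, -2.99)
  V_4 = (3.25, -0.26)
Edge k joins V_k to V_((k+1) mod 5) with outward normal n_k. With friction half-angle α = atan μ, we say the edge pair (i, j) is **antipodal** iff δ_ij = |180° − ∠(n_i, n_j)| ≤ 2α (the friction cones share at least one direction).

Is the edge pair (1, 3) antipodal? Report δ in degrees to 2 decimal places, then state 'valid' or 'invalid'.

δ = 31.32°, valid

α = atan 0.75 = 36.87°;  2α = 73.74°
edge 1: e_1 = (-1.85, -0.78);  n_1 = (-0.3885, +0.9214)
edge 3: e_3 = (+1.97, +2.73);  n_3 = (+0.8109, -0.5852)
∠(n_1, n_3) = 148.68°
δ = |180° − 148.68°| = 31.32°
31.32° ≤ 2α = 73.74°  →  valid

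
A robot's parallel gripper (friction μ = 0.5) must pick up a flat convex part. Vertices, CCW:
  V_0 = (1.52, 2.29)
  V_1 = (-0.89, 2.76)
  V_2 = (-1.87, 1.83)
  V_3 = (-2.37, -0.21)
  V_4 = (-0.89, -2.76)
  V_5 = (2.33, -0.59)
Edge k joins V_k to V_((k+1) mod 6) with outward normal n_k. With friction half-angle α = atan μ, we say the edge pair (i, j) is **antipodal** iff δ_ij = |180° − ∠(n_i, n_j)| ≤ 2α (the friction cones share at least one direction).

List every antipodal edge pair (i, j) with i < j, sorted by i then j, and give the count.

α = atan 0.5 = 26.57°;  2α = 53.13°
n_0 = (+0.1914, +0.9815)
n_1 = (-0.6884, +0.7254)
n_2 = (-0.9713, +0.2381)
n_3 = (-0.8649, -0.5020)
n_4 = (+0.5589, -0.8293)
n_5 = (+0.9627, +0.2707)
  (0,1): δ = 125.46°  ·
  (0,2): δ = 92.74°  ·
  (0,3): δ = 48.83°  ✓
  (0,4): δ = 45.01°  ✓
  (0,5): δ = 116.74°  ·
  (1,2): δ = 147.27°  ·
  (1,3): δ = 103.37°  ·
  (1,4): δ = 9.52°  ✓
  (1,5): δ = 62.21°  ·
  (2,3): δ = 136.10°  ·
  (2,4): δ = 42.25°  ✓
  (2,5): δ = 29.48°  ✓
  (3,4): δ = 86.15°  ·
  (3,5): δ = 14.42°  ✓
  (4,5): δ = 108.27°  ·
antipodal pairs: 6

count = 6; pairs: (0,3), (0,4), (1,4), (2,4), (2,5), (3,5)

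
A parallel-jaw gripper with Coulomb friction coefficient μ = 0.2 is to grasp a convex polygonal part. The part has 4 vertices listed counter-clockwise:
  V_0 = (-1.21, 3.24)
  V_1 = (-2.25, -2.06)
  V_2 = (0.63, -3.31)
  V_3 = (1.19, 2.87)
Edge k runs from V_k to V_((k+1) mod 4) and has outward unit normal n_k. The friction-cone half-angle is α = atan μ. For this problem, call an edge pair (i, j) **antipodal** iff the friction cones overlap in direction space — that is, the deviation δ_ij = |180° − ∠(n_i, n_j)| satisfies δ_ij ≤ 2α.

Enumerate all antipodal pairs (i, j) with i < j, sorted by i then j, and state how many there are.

count = 2; pairs: (0,2), (1,3)

α = atan 0.2 = 11.31°;  2α = 22.62°
n_0 = (-0.9813, +0.1926)
n_1 = (-0.3981, -0.9173)
n_2 = (+0.9959, -0.0902)
n_3 = (+0.1524, +0.9883)
  (0,1): δ = 102.36°  ·
  (0,2): δ = 5.92°  ✓
  (0,3): δ = 92.34°  ·
  (1,2): δ = 71.72°  ·
  (1,3): δ = 14.70°  ✓
  (2,3): δ = 93.59°  ·
antipodal pairs: 2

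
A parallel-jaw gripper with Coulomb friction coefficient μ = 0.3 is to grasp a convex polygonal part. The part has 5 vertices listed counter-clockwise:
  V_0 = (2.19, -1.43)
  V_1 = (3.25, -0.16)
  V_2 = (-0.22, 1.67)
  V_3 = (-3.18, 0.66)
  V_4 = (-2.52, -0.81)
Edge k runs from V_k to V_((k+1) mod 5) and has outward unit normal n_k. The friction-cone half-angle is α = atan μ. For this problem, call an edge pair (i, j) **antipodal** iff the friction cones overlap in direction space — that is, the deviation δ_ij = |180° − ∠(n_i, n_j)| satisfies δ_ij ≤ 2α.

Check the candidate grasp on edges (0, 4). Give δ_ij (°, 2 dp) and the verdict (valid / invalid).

δ = 122.35°, invalid

α = atan 0.3 = 16.70°;  2α = 33.40°
edge 0: e_0 = (+1.06, +1.27);  n_0 = (+0.7677, -0.6408)
edge 4: e_4 = (+4.71, -0.62);  n_4 = (-0.1305, -0.9914)
∠(n_0, n_4) = 57.65°
δ = |180° − 57.65°| = 122.35°
122.35° > 2α = 33.40°  →  invalid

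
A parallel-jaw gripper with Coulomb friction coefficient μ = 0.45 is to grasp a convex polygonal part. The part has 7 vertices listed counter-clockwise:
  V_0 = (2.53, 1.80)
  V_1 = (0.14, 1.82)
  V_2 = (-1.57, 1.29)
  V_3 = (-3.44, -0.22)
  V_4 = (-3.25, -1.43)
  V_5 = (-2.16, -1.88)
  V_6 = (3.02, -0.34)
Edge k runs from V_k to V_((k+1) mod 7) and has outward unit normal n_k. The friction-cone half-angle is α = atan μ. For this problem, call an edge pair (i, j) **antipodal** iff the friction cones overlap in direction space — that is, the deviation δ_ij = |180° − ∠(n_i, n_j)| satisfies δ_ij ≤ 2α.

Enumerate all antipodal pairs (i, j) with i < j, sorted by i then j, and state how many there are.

count = 6; pairs: (0,4), (0,5), (1,4), (1,5), (2,5), (3,6)

α = atan 0.45 = 24.23°;  2α = 48.46°
n_0 = (+0.0084, +1.0000)
n_1 = (-0.2960, +0.9552)
n_2 = (-0.6282, +0.7780)
n_3 = (-0.9879, -0.1551)
n_4 = (-0.3816, -0.9243)
n_5 = (+0.2850, -0.9585)
n_6 = (+0.9748, +0.2232)
  (0,1): δ = 162.30°  ·
  (0,2): δ = 140.60°  ·
  (0,3): δ = 80.60°  ·
  (0,4): δ = 21.95°  ✓
  (0,5): δ = 17.04°  ✓
  (0,6): δ = 103.38°  ·
  (1,2): δ = 158.30°  ·
  (1,3): δ = 98.30°  ·
  (1,4): δ = 39.65°  ✓
  (1,5): δ = 0.66°  ✓
  (1,6): δ = 85.68°  ·
  (2,3): δ = 120.00°  ·
  (2,4): δ = 61.35°  ·
  (2,5): δ = 22.36°  ✓
  (2,6): δ = 63.98°  ·
  (3,4): δ = 121.36°  ·
  (3,5): δ = 82.37°  ·
  (3,6): δ = 3.97°  ✓
  (4,5): δ = 141.01°  ·
  (4,6): δ = 54.67°  ·
  (5,6): δ = 93.66°  ·
antipodal pairs: 6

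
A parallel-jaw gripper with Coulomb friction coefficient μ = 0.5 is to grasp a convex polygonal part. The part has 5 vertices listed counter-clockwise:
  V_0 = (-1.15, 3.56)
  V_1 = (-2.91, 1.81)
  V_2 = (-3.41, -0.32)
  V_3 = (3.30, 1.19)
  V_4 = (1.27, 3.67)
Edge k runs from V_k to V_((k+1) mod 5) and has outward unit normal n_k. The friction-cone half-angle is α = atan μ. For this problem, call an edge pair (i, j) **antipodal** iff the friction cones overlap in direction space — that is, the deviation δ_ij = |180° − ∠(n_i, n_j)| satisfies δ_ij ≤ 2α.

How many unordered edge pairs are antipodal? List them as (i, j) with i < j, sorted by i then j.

count = 3; pairs: (0,2), (1,3), (2,4)

α = atan 0.5 = 26.57°;  2α = 53.13°
n_0 = (-0.7051, +0.7091)
n_1 = (-0.9735, +0.2285)
n_2 = (+0.2195, -0.9756)
n_3 = (+0.7738, +0.6334)
n_4 = (-0.0454, +0.9990)
  (0,1): δ = 148.05°  ·
  (0,2): δ = 32.15°  ✓
  (0,3): δ = 84.47°  ·
  (0,4): δ = 137.77°  ·
  (1,2): δ = 64.11°  ·
  (1,3): δ = 52.51°  ✓
  (1,4): δ = 105.81°  ·
  (2,3): δ = 63.38°  ·
  (2,4): δ = 10.08°  ✓
  (3,4): δ = 126.70°  ·
antipodal pairs: 3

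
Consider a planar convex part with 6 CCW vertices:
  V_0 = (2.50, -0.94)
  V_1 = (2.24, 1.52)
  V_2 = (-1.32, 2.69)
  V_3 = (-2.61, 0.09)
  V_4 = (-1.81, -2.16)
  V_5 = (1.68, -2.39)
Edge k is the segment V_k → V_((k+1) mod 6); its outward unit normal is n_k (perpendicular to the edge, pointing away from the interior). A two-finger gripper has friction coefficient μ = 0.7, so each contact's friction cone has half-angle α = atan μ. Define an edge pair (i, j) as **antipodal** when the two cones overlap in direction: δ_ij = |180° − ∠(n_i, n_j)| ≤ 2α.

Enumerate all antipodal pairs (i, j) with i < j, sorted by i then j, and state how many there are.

count = 7; pairs: (0,2), (0,3), (1,3), (1,4), (2,4), (2,5), (3,5)

α = atan 0.7 = 34.99°;  2α = 69.98°
n_0 = (+0.9945, +0.1051)
n_1 = (+0.3122, +0.9500)
n_2 = (-0.8958, +0.4445)
n_3 = (-0.9422, -0.3350)
n_4 = (-0.0658, -0.9978)
n_5 = (+0.8705, -0.4923)
  (0,1): δ = 114.23°  ·
  (0,2): δ = 32.42°  ✓
  (0,3): δ = 13.54°  ✓
  (0,4): δ = 80.20°  ·
  (0,5): δ = 144.48°  ·
  (1,2): δ = 98.20°  ·
  (1,3): δ = 52.23°  ✓
  (1,4): δ = 14.42°  ✓
  (1,5): δ = 78.70°  ·
  (2,3): δ = 134.04°  ·
  (2,4): δ = 67.38°  ✓
  (2,5): δ = 3.10°  ✓
  (3,4): δ = 113.34°  ·
  (3,5): δ = 49.06°  ✓
  (4,5): δ = 115.72°  ·
antipodal pairs: 7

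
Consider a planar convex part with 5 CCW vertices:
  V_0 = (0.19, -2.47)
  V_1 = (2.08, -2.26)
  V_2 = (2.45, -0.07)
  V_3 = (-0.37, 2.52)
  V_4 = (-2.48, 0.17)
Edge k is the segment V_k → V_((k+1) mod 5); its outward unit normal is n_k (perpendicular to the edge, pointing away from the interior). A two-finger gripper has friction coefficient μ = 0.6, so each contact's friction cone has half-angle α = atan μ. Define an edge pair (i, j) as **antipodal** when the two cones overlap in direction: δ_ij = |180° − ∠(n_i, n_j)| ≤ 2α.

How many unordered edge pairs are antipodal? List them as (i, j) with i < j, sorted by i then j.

α = atan 0.6 = 30.96°;  2α = 61.93°
n_0 = (+0.1104, -0.9939)
n_1 = (+0.9860, -0.1666)
n_2 = (+0.6764, +0.7365)
n_3 = (-0.7441, +0.6681)
n_4 = (-0.7031, -0.7111)
  (0,1): δ = 105.93°  ·
  (0,2): δ = 48.91°  ✓
  (0,3): δ = 41.74°  ✓
  (0,4): δ = 128.98°  ·
  (1,2): δ = 122.98°  ·
  (1,3): δ = 32.33°  ✓
  (1,4): δ = 54.91°  ✓
  (2,3): δ = 89.35°  ·
  (2,4): δ = 2.11°  ✓
  (3,4): δ = 92.76°  ·
antipodal pairs: 5

count = 5; pairs: (0,2), (0,3), (1,3), (1,4), (2,4)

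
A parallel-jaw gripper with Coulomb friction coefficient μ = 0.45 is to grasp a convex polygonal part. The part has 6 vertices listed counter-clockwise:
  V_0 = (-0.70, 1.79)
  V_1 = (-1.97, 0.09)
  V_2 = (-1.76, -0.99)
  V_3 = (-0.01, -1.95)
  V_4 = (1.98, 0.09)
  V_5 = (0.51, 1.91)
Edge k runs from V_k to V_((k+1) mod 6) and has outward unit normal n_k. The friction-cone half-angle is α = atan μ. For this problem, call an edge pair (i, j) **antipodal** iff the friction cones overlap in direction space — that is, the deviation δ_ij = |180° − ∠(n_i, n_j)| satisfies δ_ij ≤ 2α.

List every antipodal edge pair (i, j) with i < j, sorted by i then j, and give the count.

count = 5; pairs: (0,3), (1,4), (2,4), (2,5), (3,5)

α = atan 0.45 = 24.23°;  2α = 48.46°
n_0 = (-0.8011, +0.5985)
n_1 = (-0.9816, -0.1909)
n_2 = (-0.4810, -0.8767)
n_3 = (+0.7158, -0.6983)
n_4 = (+0.7779, +0.6283)
n_5 = (-0.0987, +0.9951)
  (0,1): δ = 132.23°  ·
  (0,2): δ = 81.99°  ·
  (0,3): δ = 7.53°  ✓
  (0,4): δ = 75.69°  ·
  (0,5): δ = 132.43°  ·
  (1,2): δ = 129.75°  ·
  (1,3): δ = 55.29°  ·
  (1,4): δ = 27.92°  ✓
  (1,5): δ = 84.66°  ·
  (2,3): δ = 105.54°  ·
  (2,4): δ = 22.32°  ✓
  (2,5): δ = 34.41°  ✓
  (3,4): δ = 96.78°  ·
  (3,5): δ = 40.05°  ✓
  (4,5): δ = 123.26°  ·
antipodal pairs: 5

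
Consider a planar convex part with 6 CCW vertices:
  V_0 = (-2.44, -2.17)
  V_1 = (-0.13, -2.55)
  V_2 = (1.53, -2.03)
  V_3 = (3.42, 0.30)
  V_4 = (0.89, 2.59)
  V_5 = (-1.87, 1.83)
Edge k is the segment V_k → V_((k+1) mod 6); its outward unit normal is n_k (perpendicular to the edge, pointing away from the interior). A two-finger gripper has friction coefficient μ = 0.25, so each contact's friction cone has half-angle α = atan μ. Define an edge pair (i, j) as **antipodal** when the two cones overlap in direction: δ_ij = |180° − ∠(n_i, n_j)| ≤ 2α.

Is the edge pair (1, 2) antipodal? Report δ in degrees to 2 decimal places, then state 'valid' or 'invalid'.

α = atan 0.25 = 14.04°;  2α = 28.07°
edge 1: e_1 = (+1.66, +0.52);  n_1 = (+0.2989, -0.9543)
edge 2: e_2 = (+1.89, +2.33);  n_2 = (+0.7766, -0.6300)
∠(n_1, n_2) = 33.56°
δ = |180° − 33.56°| = 146.44°
146.44° > 2α = 28.07°  →  invalid

δ = 146.44°, invalid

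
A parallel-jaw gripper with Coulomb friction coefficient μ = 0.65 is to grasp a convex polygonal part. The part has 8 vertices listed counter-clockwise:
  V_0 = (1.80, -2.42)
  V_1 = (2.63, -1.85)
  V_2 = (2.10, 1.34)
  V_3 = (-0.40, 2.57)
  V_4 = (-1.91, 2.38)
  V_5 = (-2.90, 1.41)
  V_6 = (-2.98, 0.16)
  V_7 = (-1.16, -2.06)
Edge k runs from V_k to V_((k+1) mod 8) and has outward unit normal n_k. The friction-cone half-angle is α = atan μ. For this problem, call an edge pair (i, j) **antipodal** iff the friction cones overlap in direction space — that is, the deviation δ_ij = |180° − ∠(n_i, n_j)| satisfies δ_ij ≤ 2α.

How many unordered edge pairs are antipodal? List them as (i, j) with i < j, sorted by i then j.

α = atan 0.65 = 33.02°;  2α = 66.05°
n_0 = (+0.5661, -0.8243)
n_1 = (+0.9865, +0.1639)
n_2 = (+0.4415, +0.8973)
n_3 = (-0.1248, +0.9922)
n_4 = (-0.6999, +0.7143)
n_5 = (-0.9980, +0.0639)
n_6 = (-0.7733, -0.6340)
n_7 = (-0.1207, -0.9927)
  (0,1): δ = 115.05°  ·
  (0,2): δ = 60.68°  ✓
  (0,3): δ = 27.31°  ✓
  (0,4): δ = 9.94°  ✓
  (0,5): δ = 51.86°  ✓
  (0,6): δ = 94.87°  ·
  (0,7): δ = 138.59°  ·
  (1,2): δ = 125.63°  ·
  (1,3): δ = 92.26°  ·
  (1,4): δ = 55.02°  ✓
  (1,5): δ = 13.10°  ✓
  (1,6): δ = 29.91°  ✓
  (1,7): δ = 73.63°  ·
  (2,3): δ = 146.63°  ·
  (2,4): δ = 109.39°  ·
  (2,5): δ = 67.46°  ·
  (2,6): δ = 24.46°  ✓
  (2,7): δ = 19.26°  ✓
  (3,4): δ = 142.76°  ·
  (3,5): δ = 100.83°  ·
  (3,6): δ = 57.83°  ✓
  (3,7): δ = 14.11°  ✓
  (4,5): δ = 138.08°  ·
  (4,6): δ = 95.07°  ·
  (4,7): δ = 51.35°  ✓
  (5,6): δ = 136.99°  ·
  (5,7): δ = 93.27°  ·
  (6,7): δ = 136.28°  ·
antipodal pairs: 12

count = 12; pairs: (0,2), (0,3), (0,4), (0,5), (1,4), (1,5), (1,6), (2,6), (2,7), (3,6), (3,7), (4,7)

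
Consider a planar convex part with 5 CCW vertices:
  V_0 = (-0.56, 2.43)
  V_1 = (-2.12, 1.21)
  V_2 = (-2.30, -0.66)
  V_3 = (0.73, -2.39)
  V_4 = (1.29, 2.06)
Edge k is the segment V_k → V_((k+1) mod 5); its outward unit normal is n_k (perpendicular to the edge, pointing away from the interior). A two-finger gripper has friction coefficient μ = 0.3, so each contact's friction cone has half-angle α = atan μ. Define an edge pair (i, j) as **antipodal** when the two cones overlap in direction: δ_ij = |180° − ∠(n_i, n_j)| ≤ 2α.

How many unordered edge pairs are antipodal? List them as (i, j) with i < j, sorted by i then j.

α = atan 0.3 = 16.70°;  2α = 33.40°
n_0 = (-0.6160, +0.7877)
n_1 = (-0.9954, +0.0958)
n_2 = (-0.4958, -0.8684)
n_3 = (+0.9922, -0.1249)
n_4 = (+0.1961, +0.9806)
  (0,1): δ = 133.53°  ·
  (0,2): δ = 67.75°  ·
  (0,3): δ = 44.80°  ·
  (0,4): δ = 130.66°  ·
  (1,2): δ = 114.23°  ·
  (1,3): δ = 1.67°  ✓
  (1,4): δ = 84.19°  ·
  (2,3): δ = 67.45°  ·
  (2,4): δ = 18.41°  ✓
  (3,4): δ = 94.14°  ·
antipodal pairs: 2

count = 2; pairs: (1,3), (2,4)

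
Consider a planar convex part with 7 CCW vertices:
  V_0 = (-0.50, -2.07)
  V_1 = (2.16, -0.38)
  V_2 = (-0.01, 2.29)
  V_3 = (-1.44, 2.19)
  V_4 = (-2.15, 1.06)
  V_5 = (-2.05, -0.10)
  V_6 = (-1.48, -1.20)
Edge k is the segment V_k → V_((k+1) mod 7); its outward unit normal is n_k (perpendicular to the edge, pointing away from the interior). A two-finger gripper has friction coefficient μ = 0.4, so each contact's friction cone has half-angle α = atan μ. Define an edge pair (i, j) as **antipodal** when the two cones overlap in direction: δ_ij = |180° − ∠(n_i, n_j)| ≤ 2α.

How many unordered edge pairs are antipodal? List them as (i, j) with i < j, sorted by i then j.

count = 5; pairs: (0,2), (0,3), (1,4), (1,5), (1,6)

α = atan 0.4 = 21.80°;  2α = 43.60°
n_0 = (+0.5363, -0.8441)
n_1 = (+0.7760, +0.6307)
n_2 = (-0.0698, +0.9976)
n_3 = (-0.8467, +0.5320)
n_4 = (-0.9963, -0.0859)
n_5 = (-0.8879, -0.4601)
n_6 = (-0.6639, -0.7478)
  (0,1): δ = 83.33°  ·
  (0,2): δ = 28.43°  ✓
  (0,3): δ = 25.43°  ✓
  (0,4): δ = 62.50°  ·
  (0,5): δ = 84.96°  ·
  (0,6): δ = 105.97°  ·
  (1,2): δ = 125.10°  ·
  (1,3): δ = 71.24°  ·
  (1,4): δ = 34.17°  ✓
  (1,5): δ = 11.71°  ✓
  (1,6): δ = 9.30°  ✓
  (2,3): δ = 126.14°  ·
  (2,4): δ = 89.07°  ·
  (2,5): δ = 66.61°  ·
  (2,6): δ = 45.60°  ·
  (3,4): δ = 142.93°  ·
  (3,5): δ = 120.47°  ·
  (3,6): δ = 99.46°  ·
  (4,5): δ = 157.53°  ·
  (4,6): δ = 136.52°  ·
  (5,6): δ = 158.99°  ·
antipodal pairs: 5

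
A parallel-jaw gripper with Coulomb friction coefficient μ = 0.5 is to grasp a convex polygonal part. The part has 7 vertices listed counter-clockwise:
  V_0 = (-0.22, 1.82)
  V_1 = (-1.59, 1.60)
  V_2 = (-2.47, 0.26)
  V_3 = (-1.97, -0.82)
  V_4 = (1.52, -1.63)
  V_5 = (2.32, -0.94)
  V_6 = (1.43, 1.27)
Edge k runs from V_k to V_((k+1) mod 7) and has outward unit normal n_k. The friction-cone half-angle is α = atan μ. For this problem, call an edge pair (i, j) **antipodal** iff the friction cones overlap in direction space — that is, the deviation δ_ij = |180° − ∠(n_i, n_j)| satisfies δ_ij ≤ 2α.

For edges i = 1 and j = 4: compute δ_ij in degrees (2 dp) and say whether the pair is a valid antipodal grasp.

δ = 15.93°, valid

α = atan 0.5 = 26.57°;  2α = 53.13°
edge 1: e_1 = (-0.88, -1.34);  n_1 = (-0.8359, +0.5489)
edge 4: e_4 = (+0.80, +0.69);  n_4 = (+0.6531, -0.7572)
∠(n_1, n_4) = 164.07°
δ = |180° − 164.07°| = 15.93°
15.93° ≤ 2α = 53.13°  →  valid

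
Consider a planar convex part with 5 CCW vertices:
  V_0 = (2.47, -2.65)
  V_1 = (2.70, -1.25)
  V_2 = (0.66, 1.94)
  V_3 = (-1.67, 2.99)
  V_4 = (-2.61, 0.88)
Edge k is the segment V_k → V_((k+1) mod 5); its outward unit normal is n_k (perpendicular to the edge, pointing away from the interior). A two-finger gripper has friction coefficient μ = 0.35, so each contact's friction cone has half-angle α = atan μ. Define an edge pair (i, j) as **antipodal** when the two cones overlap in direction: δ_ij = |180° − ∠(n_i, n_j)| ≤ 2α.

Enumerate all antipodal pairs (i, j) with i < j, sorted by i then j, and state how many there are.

α = atan 0.35 = 19.29°;  2α = 38.58°
n_0 = (+0.9868, -0.1621)
n_1 = (+0.8425, +0.5388)
n_2 = (+0.4109, +0.9117)
n_3 = (-0.9135, +0.4069)
n_4 = (-0.5706, -0.8212)
  (0,1): δ = 138.07°  ·
  (0,2): δ = 104.93°  ·
  (0,3): δ = 14.68°  ✓
  (0,4): δ = 64.53°  ·
  (1,2): δ = 146.86°  ·
  (1,3): δ = 56.61°  ·
  (1,4): δ = 22.61°  ✓
  (2,3): δ = 89.75°  ·
  (2,4): δ = 10.54°  ✓
  (3,4): δ = 100.78°  ·
antipodal pairs: 3

count = 3; pairs: (0,3), (1,4), (2,4)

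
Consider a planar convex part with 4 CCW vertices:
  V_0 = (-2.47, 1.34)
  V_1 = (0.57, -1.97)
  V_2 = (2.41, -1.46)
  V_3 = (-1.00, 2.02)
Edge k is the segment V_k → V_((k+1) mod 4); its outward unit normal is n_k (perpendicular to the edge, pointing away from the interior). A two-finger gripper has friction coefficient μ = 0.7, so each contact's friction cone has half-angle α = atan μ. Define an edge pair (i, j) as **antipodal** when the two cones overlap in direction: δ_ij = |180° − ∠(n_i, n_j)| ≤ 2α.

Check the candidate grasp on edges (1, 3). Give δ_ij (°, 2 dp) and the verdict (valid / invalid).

α = atan 0.7 = 34.99°;  2α = 69.98°
edge 1: e_1 = (+1.84, +0.51);  n_1 = (+0.2671, -0.9637)
edge 3: e_3 = (-1.47, -0.68);  n_3 = (-0.4198, +0.9076)
∠(n_1, n_3) = 170.67°
δ = |180° − 170.67°| = 9.33°
9.33° ≤ 2α = 69.98°  →  valid

δ = 9.33°, valid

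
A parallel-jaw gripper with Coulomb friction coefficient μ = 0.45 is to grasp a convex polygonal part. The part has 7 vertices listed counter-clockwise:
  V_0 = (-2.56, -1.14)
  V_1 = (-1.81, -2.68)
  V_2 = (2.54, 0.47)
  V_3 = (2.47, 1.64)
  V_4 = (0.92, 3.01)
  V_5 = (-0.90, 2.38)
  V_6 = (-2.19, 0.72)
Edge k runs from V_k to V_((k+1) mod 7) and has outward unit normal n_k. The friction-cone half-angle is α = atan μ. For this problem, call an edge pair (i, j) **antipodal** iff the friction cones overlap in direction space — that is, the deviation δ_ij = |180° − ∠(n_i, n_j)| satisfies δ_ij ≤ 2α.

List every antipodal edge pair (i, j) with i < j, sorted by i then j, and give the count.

count = 7; pairs: (0,2), (0,3), (1,4), (1,5), (1,6), (2,5), (2,6)

α = atan 0.45 = 24.23°;  2α = 48.46°
n_0 = (-0.8990, -0.4378)
n_1 = (+0.5865, -0.8099)
n_2 = (+0.9982, +0.0597)
n_3 = (+0.6623, +0.7493)
n_4 = (-0.3271, +0.9450)
n_5 = (-0.7896, +0.6136)
n_6 = (-0.9808, +0.1951)
  (0,1): δ = 80.06°  ·
  (0,2): δ = 22.54°  ✓
  (0,3): δ = 22.56°  ✓
  (0,4): δ = 83.13°  ·
  (0,5): δ = 116.18°  ·
  (0,6): δ = 142.78°  ·
  (1,2): δ = 122.49°  ·
  (1,3): δ = 77.38°  ·
  (1,4): δ = 16.82°  ✓
  (1,5): δ = 16.24°  ✓
  (1,6): δ = 42.84°  ✓
  (2,3): δ = 134.90°  ·
  (2,4): δ = 74.33°  ·
  (2,5): δ = 41.27°  ✓
  (2,6): δ = 14.67°  ✓
  (3,4): δ = 119.43°  ·
  (3,5): δ = 86.38°  ·
  (3,6): δ = 59.78°  ·
  (4,5): δ = 146.94°  ·
  (4,6): δ = 120.34°  ·
  (5,6): δ = 153.40°  ·
antipodal pairs: 7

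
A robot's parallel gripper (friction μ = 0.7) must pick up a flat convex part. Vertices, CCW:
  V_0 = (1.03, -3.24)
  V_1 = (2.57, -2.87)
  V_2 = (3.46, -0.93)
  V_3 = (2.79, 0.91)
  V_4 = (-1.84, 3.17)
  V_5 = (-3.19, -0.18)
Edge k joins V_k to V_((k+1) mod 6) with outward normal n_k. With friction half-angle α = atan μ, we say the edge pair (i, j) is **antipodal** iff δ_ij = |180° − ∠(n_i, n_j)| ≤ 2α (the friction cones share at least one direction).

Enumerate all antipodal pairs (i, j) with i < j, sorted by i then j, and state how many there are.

α = atan 0.7 = 34.99°;  2α = 69.98°
n_0 = (+0.2336, -0.9723)
n_1 = (+0.9089, -0.4170)
n_2 = (+0.9396, +0.3422)
n_3 = (+0.4387, +0.8987)
n_4 = (-0.9275, +0.3738)
n_5 = (-0.5870, -0.8096)
  (0,1): δ = 128.15°  ·
  (0,2): δ = 83.50°  ·
  (0,3): δ = 39.53°  ✓
  (0,4): δ = 54.54°  ✓
  (0,5): δ = 130.54°  ·
  (1,2): δ = 135.35°  ·
  (1,3): δ = 91.37°  ·
  (1,4): δ = 2.70°  ✓
  (1,5): δ = 78.70°  ·
  (2,3): δ = 136.03°  ·
  (2,4): δ = 41.96°  ✓
  (2,5): δ = 34.05°  ✓
  (3,4): δ = 85.93°  ·
  (3,5): δ = 9.93°  ✓
  (4,5): δ = 104.00°  ·
antipodal pairs: 6

count = 6; pairs: (0,3), (0,4), (1,4), (2,4), (2,5), (3,5)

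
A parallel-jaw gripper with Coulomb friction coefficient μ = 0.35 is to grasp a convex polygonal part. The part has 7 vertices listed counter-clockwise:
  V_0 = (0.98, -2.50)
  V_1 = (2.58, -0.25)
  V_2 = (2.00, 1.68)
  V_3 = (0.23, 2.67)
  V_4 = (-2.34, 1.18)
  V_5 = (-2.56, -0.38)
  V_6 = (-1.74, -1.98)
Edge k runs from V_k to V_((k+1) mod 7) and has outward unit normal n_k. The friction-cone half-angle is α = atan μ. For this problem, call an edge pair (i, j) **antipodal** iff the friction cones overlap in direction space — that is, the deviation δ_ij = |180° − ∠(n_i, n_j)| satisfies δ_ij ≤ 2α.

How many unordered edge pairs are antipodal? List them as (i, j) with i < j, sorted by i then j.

count = 6; pairs: (0,3), (0,4), (1,4), (1,5), (2,5), (2,6)

α = atan 0.35 = 19.29°;  2α = 38.58°
n_0 = (+0.8150, -0.5795)
n_1 = (+0.9577, +0.2878)
n_2 = (+0.4882, +0.8728)
n_3 = (-0.5016, +0.8651)
n_4 = (-0.9902, +0.1396)
n_5 = (-0.8899, -0.4561)
n_6 = (-0.1878, -0.9822)
  (0,1): δ = 127.86°  ·
  (0,2): δ = 83.80°  ·
  (0,3): δ = 24.48°  ✓
  (0,4): δ = 27.39°  ✓
  (0,5): δ = 62.55°  ·
  (0,6): δ = 114.59°  ·
  (1,2): δ = 135.95°  ·
  (1,3): δ = 76.62°  ·
  (1,4): δ = 24.75°  ✓
  (1,5): δ = 10.41°  ✓
  (1,6): δ = 62.45°  ·
  (2,3): δ = 120.68°  ·
  (2,4): δ = 68.81°  ·
  (2,5): δ = 33.65°  ✓
  (2,6): δ = 18.40°  ✓
  (3,4): δ = 128.13°  ·
  (3,5): δ = 92.97°  ·
  (3,6): δ = 40.93°  ·
  (4,5): δ = 144.84°  ·
  (4,6): δ = 92.80°  ·
  (5,6): δ = 127.96°  ·
antipodal pairs: 6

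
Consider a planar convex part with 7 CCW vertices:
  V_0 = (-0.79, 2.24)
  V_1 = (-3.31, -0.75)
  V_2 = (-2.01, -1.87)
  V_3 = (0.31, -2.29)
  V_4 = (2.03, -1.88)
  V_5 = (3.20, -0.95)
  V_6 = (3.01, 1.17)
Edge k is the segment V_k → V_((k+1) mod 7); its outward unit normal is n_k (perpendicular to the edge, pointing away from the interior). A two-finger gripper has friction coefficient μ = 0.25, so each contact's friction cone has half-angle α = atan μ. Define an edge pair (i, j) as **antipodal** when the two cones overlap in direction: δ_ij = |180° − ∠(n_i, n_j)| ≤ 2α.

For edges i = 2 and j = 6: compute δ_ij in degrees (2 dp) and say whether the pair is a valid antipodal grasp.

δ = 5.46°, valid

α = atan 0.25 = 14.04°;  2α = 28.07°
edge 2: e_2 = (+2.32, -0.42);  n_2 = (-0.1781, -0.9840)
edge 6: e_6 = (-3.80, +1.07);  n_6 = (+0.2710, +0.9626)
∠(n_2, n_6) = 174.54°
δ = |180° − 174.54°| = 5.46°
5.46° ≤ 2α = 28.07°  →  valid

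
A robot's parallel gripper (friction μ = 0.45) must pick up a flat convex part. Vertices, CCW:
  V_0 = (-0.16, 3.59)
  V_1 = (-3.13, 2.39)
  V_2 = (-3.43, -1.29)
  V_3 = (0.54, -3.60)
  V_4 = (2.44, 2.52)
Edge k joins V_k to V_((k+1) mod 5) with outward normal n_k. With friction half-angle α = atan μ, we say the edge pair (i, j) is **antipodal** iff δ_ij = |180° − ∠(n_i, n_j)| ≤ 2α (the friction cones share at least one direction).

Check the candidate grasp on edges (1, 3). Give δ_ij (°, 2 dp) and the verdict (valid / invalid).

α = atan 0.45 = 24.23°;  2α = 48.46°
edge 1: e_1 = (-0.30, -3.68);  n_1 = (-0.9967, +0.0813)
edge 3: e_3 = (+1.90, +6.12);  n_3 = (+0.9550, -0.2965)
∠(n_1, n_3) = 167.41°
δ = |180° − 167.41°| = 12.59°
12.59° ≤ 2α = 48.46°  →  valid

δ = 12.59°, valid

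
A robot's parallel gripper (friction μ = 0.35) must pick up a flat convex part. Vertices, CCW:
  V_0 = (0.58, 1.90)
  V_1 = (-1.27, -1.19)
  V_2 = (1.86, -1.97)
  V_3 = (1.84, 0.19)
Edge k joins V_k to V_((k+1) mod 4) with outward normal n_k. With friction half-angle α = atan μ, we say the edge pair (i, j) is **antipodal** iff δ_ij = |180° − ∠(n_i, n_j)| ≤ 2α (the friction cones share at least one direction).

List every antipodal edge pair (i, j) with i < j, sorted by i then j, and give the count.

α = atan 0.35 = 19.29°;  2α = 38.58°
n_0 = (-0.8580, +0.5137)
n_1 = (-0.2418, -0.9703)
n_2 = (+1.0000, +0.0093)
n_3 = (+0.8051, +0.5932)
  (0,1): δ = 73.08°  ·
  (0,2): δ = 31.44°  ✓
  (0,3): δ = 67.29°  ·
  (1,2): δ = 75.48°  ·
  (1,3): δ = 39.62°  ·
  (2,3): δ = 144.15°  ·
antipodal pairs: 1

count = 1; pairs: (0,2)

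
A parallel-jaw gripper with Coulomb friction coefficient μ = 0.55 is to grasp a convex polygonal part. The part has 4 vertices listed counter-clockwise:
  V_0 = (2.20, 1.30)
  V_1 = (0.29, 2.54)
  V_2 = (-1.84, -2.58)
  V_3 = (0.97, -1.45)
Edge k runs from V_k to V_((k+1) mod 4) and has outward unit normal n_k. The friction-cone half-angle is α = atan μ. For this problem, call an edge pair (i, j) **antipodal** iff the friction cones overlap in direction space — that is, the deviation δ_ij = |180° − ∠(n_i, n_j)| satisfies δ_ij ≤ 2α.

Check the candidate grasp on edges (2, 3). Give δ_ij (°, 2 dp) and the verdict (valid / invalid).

α = atan 0.55 = 28.81°;  2α = 57.62°
edge 2: e_2 = (+2.81, +1.13);  n_2 = (+0.3731, -0.9278)
edge 3: e_3 = (+1.23, +2.75);  n_3 = (+0.9129, -0.4083)
∠(n_2, n_3) = 44.00°
δ = |180° − 44.00°| = 136.00°
136.00° > 2α = 57.62°  →  invalid

δ = 136.00°, invalid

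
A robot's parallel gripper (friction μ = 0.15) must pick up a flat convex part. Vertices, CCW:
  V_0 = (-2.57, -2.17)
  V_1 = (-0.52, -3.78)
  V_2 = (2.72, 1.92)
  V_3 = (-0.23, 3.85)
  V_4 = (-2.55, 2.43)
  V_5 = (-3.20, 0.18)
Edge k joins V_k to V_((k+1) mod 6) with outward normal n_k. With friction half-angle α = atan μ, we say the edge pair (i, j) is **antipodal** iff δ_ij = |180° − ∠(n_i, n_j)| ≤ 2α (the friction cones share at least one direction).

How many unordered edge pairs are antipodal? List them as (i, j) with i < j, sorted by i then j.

count = 2; pairs: (0,2), (1,4)

α = atan 0.15 = 8.53°;  2α = 17.06°
n_0 = (-0.6177, -0.7865)
n_1 = (+0.8694, -0.4942)
n_2 = (+0.5475, +0.8368)
n_3 = (-0.5220, +0.8529)
n_4 = (-0.9607, +0.2775)
n_5 = (-0.9659, -0.2589)
  (0,1): δ = 81.47°  ·
  (0,2): δ = 4.95°  ✓
  (0,3): δ = 69.61°  ·
  (0,4): δ = 112.03°  ·
  (0,5): δ = 143.15°  ·
  (1,2): δ = 93.58°  ·
  (1,3): δ = 28.92°  ·
  (1,4): δ = 13.50°  ✓
  (1,5): δ = 44.62°  ·
  (2,3): δ = 115.34°  ·
  (2,4): δ = 72.92°  ·
  (2,5): δ = 41.80°  ·
  (3,4): δ = 137.58°  ·
  (3,5): δ = 106.46°  ·
  (4,5): δ = 148.88°  ·
antipodal pairs: 2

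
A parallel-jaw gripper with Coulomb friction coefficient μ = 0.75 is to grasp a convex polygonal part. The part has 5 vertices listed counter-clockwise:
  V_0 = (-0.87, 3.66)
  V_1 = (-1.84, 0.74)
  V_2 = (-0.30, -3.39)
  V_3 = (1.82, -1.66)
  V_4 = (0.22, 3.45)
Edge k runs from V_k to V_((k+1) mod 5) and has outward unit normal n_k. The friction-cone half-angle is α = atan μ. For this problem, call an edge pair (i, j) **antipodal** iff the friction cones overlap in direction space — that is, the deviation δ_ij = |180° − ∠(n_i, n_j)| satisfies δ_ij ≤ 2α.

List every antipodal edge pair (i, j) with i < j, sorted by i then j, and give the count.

α = atan 0.75 = 36.87°;  2α = 73.74°
n_0 = (-0.9490, +0.3153)
n_1 = (-0.9370, -0.3494)
n_2 = (+0.6322, -0.7748)
n_3 = (+0.9543, +0.2988)
n_4 = (+0.1892, +0.9819)
  (0,1): δ = 141.17°  ·
  (0,2): δ = 32.41°  ✓
  (0,3): δ = 35.76°  ✓
  (0,4): δ = 97.47°  ·
  (1,2): δ = 71.23°  ✓
  (1,3): δ = 3.06°  ✓
  (1,4): δ = 58.65°  ✓
  (2,3): δ = 111.83°  ·
  (2,4): δ = 50.12°  ✓
  (3,4): δ = 118.29°  ·
antipodal pairs: 6

count = 6; pairs: (0,2), (0,3), (1,2), (1,3), (1,4), (2,4)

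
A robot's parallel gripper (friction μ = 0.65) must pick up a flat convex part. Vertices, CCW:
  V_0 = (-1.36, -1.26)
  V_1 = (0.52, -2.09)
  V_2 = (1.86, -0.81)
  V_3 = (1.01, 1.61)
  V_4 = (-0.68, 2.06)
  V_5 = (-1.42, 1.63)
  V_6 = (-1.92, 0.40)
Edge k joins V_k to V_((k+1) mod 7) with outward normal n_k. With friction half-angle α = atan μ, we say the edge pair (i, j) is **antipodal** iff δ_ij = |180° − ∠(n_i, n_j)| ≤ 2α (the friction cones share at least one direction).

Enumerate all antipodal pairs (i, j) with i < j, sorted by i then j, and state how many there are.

α = atan 0.65 = 33.02°;  2α = 66.05°
n_0 = (-0.4039, -0.9148)
n_1 = (+0.6907, -0.7231)
n_2 = (+0.9435, +0.3314)
n_3 = (+0.2573, +0.9663)
n_4 = (-0.5024, +0.8646)
n_5 = (-0.9264, +0.3766)
n_6 = (-0.9475, -0.3197)
  (0,1): δ = 112.49°  ·
  (0,2): δ = 46.83°  ✓
  (0,3): δ = 8.91°  ✓
  (0,4): δ = 53.98°  ✓
  (0,5): δ = 91.70°  ·
  (0,6): δ = 132.46°  ·
  (1,2): δ = 114.33°  ·
  (1,3): δ = 58.60°  ✓
  (1,4): δ = 13.53°  ✓
  (1,5): δ = 24.19°  ✓
  (1,6): δ = 64.95°  ✓
  (2,3): δ = 124.26°  ·
  (2,4): δ = 79.19°  ·
  (2,5): δ = 41.48°  ✓
  (2,6): δ = 0.71°  ✓
  (3,4): δ = 134.93°  ·
  (3,5): δ = 97.21°  ·
  (3,6): δ = 56.45°  ✓
  (4,5): δ = 142.28°  ·
  (4,6): δ = 101.52°  ·
  (5,6): δ = 139.24°  ·
antipodal pairs: 10

count = 10; pairs: (0,2), (0,3), (0,4), (1,3), (1,4), (1,5), (1,6), (2,5), (2,6), (3,6)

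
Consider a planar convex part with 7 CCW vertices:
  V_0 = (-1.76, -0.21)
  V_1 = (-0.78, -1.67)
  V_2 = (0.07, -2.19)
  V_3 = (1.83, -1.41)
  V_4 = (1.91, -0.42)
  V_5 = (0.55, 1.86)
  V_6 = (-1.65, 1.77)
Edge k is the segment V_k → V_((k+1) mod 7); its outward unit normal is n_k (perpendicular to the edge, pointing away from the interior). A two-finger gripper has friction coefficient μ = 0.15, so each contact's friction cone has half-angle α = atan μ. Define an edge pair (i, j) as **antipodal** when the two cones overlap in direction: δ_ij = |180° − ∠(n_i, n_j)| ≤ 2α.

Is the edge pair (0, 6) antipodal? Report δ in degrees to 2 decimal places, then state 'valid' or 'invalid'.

α = atan 0.15 = 8.53°;  2α = 17.06°
edge 0: e_0 = (+0.98, -1.46);  n_0 = (-0.8303, -0.5573)
edge 6: e_6 = (-0.11, -1.98);  n_6 = (-0.9985, +0.0555)
∠(n_0, n_6) = 37.05°
δ = |180° − 37.05°| = 142.95°
142.95° > 2α = 17.06°  →  invalid

δ = 142.95°, invalid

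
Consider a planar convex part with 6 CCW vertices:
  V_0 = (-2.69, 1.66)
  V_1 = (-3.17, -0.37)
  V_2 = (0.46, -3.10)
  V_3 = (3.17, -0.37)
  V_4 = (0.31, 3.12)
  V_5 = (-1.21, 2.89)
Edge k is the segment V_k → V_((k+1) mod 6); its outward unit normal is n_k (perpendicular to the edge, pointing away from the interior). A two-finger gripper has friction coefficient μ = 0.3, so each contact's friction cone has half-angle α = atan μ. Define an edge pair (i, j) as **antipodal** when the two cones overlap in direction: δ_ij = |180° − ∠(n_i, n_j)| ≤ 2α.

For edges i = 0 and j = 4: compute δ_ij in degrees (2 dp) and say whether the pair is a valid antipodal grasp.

α = atan 0.3 = 16.70°;  2α = 33.40°
edge 0: e_0 = (-0.48, -2.03);  n_0 = (-0.9732, +0.2301)
edge 4: e_4 = (-1.52, -0.23);  n_4 = (-0.1496, +0.9887)
∠(n_0, n_4) = 68.09°
δ = |180° − 68.09°| = 111.91°
111.91° > 2α = 33.40°  →  invalid

δ = 111.91°, invalid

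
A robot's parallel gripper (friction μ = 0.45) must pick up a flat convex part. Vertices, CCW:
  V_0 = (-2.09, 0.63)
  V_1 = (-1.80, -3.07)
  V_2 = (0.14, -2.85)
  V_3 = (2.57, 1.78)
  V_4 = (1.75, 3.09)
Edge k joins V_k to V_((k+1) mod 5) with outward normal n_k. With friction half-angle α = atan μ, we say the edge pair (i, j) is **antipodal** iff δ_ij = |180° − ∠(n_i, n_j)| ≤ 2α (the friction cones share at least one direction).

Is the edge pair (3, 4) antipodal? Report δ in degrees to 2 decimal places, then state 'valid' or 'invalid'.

α = atan 0.45 = 24.23°;  2α = 48.46°
edge 3: e_3 = (-0.82, +1.31);  n_3 = (+0.8476, +0.5306)
edge 4: e_4 = (-3.84, -2.46);  n_4 = (-0.5394, +0.8420)
∠(n_3, n_4) = 90.60°
δ = |180° − 90.60°| = 89.40°
89.40° > 2α = 48.46°  →  invalid

δ = 89.40°, invalid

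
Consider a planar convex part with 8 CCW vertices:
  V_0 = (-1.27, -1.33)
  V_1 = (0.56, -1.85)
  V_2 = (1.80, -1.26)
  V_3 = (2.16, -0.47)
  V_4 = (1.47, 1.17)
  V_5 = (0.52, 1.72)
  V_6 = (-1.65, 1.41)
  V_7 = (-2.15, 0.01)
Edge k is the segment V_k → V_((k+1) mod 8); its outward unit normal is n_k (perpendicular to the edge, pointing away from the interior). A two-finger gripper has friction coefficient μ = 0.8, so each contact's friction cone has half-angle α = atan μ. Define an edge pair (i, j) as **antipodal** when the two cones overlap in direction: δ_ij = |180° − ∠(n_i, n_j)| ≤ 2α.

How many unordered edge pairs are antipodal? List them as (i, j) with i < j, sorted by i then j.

α = atan 0.8 = 38.66°;  2α = 77.32°
n_0 = (-0.2733, -0.9619)
n_1 = (+0.4297, -0.9030)
n_2 = (+0.9100, -0.4147)
n_3 = (+0.9217, +0.3878)
n_4 = (+0.5010, +0.8654)
n_5 = (-0.1414, +0.9899)
n_6 = (-0.9417, +0.3363)
n_7 = (-0.8359, -0.5489)
  (0,1): δ = 138.69°  ·
  (0,2): δ = 98.64°  ·
  (0,3): δ = 51.32°  ✓
  (0,4): δ = 14.21°  ✓
  (0,5): δ = 23.99°  ✓
  (0,6): δ = 86.21°  ·
  (0,7): δ = 139.16°  ·
  (1,2): δ = 139.94°  ·
  (1,3): δ = 92.63°  ·
  (1,4): δ = 55.51°  ✓
  (1,5): δ = 17.32°  ✓
  (1,6): δ = 44.90°  ✓
  (1,7): δ = 97.85°  ·
  (2,3): δ = 132.68°  ·
  (2,4): δ = 95.57°  ·
  (2,5): δ = 57.37°  ✓
  (2,6): δ = 4.84°  ✓
  (2,7): δ = 57.79°  ✓
  (3,4): δ = 142.89°  ·
  (3,5): δ = 104.69°  ·
  (3,6): δ = 42.47°  ✓
  (3,7): δ = 10.48°  ✓
  (4,5): δ = 141.80°  ·
  (4,6): δ = 79.59°  ·
  (4,7): δ = 26.64°  ✓
  (5,6): δ = 117.78°  ·
  (5,7): δ = 64.84°  ✓
  (6,7): δ = 127.05°  ·
antipodal pairs: 13

count = 13; pairs: (0,3), (0,4), (0,5), (1,4), (1,5), (1,6), (2,5), (2,6), (2,7), (3,6), (3,7), (4,7), (5,7)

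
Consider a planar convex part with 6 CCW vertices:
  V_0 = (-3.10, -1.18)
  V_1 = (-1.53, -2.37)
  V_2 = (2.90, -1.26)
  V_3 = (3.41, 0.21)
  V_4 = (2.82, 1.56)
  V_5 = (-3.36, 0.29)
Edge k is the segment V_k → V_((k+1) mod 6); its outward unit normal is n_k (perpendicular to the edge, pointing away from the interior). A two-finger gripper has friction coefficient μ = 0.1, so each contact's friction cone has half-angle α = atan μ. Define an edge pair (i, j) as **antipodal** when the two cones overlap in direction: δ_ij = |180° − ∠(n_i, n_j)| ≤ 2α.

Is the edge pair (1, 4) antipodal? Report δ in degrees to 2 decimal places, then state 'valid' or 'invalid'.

α = atan 0.1 = 5.71°;  2α = 11.42°
edge 1: e_1 = (+4.43, +1.11);  n_1 = (+0.2431, -0.9700)
edge 4: e_4 = (-6.18, -1.27);  n_4 = (-0.2013, +0.9795)
∠(n_1, n_4) = 177.55°
δ = |180° − 177.55°| = 2.45°
2.45° ≤ 2α = 11.42°  →  valid

δ = 2.45°, valid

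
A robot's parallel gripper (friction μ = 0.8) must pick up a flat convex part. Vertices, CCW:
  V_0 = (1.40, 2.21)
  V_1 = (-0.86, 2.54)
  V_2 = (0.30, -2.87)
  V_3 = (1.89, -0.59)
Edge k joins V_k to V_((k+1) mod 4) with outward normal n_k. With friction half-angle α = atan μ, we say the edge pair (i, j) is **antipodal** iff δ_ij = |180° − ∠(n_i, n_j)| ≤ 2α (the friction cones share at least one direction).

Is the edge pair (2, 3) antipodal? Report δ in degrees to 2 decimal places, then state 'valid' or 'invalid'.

δ = 135.18°, invalid

α = atan 0.8 = 38.66°;  2α = 77.32°
edge 2: e_2 = (+1.59, +2.28);  n_2 = (+0.8202, -0.5720)
edge 3: e_3 = (-0.49, +2.80);  n_3 = (+0.9850, +0.1724)
∠(n_2, n_3) = 44.82°
δ = |180° − 44.82°| = 135.18°
135.18° > 2α = 77.32°  →  invalid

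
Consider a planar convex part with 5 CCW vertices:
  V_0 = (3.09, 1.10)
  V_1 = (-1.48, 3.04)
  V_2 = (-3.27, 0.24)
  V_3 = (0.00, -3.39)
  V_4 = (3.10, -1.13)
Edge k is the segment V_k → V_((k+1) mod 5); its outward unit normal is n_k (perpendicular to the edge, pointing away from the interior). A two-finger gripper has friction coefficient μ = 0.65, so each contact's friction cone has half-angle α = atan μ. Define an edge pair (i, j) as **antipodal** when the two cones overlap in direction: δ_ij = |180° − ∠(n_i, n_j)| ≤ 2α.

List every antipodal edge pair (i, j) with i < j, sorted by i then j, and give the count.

α = atan 0.65 = 33.02°;  2α = 66.05°
n_0 = (+0.3908, +0.9205)
n_1 = (-0.8425, +0.5386)
n_2 = (-0.7430, -0.6693)
n_3 = (+0.5891, -0.8081)
n_4 = (+1.0000, +0.0045)
  (0,1): δ = 99.59°  ·
  (0,2): δ = 24.99°  ✓
  (0,3): δ = 59.09°  ✓
  (0,4): δ = 113.26°  ·
  (1,2): δ = 105.40°  ·
  (1,3): δ = 21.32°  ✓
  (1,4): δ = 32.85°  ✓
  (2,3): δ = 95.92°  ·
  (2,4): δ = 41.76°  ✓
  (3,4): δ = 125.84°  ·
antipodal pairs: 5

count = 5; pairs: (0,2), (0,3), (1,3), (1,4), (2,4)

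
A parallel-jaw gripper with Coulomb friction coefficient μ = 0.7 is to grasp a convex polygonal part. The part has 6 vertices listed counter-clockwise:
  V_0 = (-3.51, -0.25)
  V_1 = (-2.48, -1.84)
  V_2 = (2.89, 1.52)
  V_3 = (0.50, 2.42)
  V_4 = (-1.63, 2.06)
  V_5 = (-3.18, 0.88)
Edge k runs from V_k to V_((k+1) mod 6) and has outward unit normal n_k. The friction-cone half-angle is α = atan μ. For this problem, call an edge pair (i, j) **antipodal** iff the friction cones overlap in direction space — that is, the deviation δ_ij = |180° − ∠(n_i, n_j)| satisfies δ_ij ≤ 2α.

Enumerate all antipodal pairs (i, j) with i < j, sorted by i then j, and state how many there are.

α = atan 0.7 = 34.99°;  2α = 69.98°
n_0 = (-0.8393, -0.5437)
n_1 = (+0.5304, -0.8477)
n_2 = (+0.3524, +0.9358)
n_3 = (-0.1667, +0.9860)
n_4 = (-0.6057, +0.7957)
n_5 = (-0.9599, +0.2803)
  (0,1): δ = 90.90°  ·
  (0,2): δ = 36.43°  ✓
  (0,3): δ = 66.66°  ✓
  (0,4): δ = 94.35°  ·
  (0,5): δ = 130.79°  ·
  (1,2): δ = 52.67°  ✓
  (1,3): δ = 22.44°  ✓
  (1,4): δ = 5.25°  ✓
  (1,5): δ = 41.69°  ✓
  (2,3): δ = 149.77°  ·
  (2,4): δ = 122.08°  ·
  (2,5): δ = 85.64°  ·
  (3,4): δ = 152.31°  ·
  (3,5): δ = 115.87°  ·
  (4,5): δ = 143.56°  ·
antipodal pairs: 6

count = 6; pairs: (0,2), (0,3), (1,2), (1,3), (1,4), (1,5)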